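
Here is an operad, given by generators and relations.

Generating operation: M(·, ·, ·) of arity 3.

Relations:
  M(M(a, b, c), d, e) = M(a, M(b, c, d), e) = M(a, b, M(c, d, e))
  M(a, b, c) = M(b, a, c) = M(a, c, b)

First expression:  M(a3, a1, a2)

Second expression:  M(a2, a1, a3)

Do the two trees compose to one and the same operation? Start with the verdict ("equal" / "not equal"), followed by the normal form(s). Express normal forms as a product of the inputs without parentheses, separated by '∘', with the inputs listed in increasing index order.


equal: each reduces to a1 ∘ a2 ∘ a3

The first expression, normalized: a1 ∘ a2 ∘ a3
The second expression, normalized: a1 ∘ a2 ∘ a3
The forms coincide; equal.


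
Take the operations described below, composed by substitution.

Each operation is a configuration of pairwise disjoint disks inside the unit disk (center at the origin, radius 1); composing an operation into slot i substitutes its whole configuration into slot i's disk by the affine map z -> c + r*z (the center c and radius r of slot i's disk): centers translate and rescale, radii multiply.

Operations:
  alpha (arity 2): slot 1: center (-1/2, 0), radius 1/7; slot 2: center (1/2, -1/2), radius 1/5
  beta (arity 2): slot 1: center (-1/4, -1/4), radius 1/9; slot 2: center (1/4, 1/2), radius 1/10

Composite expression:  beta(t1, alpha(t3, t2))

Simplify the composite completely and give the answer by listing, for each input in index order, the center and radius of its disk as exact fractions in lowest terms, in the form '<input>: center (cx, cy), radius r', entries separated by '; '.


t1: center (-1/4, -1/4), radius 1/9; t2: center (3/10, 9/20), radius 1/50; t3: center (1/5, 1/2), radius 1/70

Nesting under beta composes maps z -> c + r*z down each t-path.
input t1: applying the 1 nested substitution gives center (-1/4, -1/4), radius 1/9
input t3: applying the 2 nested substitutions gives center (1/5, 1/2), radius 1/70
input t2: applying the 2 nested substitutions gives center (3/10, 9/20), radius 1/50


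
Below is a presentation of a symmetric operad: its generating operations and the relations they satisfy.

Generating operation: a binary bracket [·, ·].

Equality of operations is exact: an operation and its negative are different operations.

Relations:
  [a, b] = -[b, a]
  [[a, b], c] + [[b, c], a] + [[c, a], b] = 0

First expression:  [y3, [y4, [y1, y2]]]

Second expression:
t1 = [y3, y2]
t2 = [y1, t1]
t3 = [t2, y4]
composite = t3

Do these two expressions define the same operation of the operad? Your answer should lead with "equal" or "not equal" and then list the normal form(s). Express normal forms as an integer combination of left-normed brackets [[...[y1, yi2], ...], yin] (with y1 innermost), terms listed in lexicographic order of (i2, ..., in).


not equal: they reduce to [[[y1, y2], y4], y3] and -[[[y1, y2], y3], y4] + [[[y1, y3], y2], y4]


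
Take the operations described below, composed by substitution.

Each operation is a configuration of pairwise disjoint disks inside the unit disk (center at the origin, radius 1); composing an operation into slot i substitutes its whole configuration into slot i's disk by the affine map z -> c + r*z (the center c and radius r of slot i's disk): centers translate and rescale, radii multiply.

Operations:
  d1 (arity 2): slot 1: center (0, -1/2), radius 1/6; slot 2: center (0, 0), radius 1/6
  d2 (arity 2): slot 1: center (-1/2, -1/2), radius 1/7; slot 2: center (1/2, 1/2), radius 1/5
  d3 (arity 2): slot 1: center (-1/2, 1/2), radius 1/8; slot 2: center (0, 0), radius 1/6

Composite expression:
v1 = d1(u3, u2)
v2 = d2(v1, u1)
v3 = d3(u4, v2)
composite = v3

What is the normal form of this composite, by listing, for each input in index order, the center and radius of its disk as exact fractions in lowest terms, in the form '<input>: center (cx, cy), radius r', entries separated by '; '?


u1: center (1/12, 1/12), radius 1/30; u2: center (-1/12, -1/12), radius 1/252; u3: center (-1/12, -2/21), radius 1/252; u4: center (-1/2, 1/2), radius 1/8


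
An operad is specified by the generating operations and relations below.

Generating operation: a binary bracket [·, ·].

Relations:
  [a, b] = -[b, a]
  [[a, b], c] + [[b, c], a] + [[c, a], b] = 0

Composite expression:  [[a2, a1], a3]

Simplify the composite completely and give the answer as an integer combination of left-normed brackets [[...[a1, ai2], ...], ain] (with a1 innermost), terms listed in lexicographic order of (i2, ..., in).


-[[a1, a2], a3]


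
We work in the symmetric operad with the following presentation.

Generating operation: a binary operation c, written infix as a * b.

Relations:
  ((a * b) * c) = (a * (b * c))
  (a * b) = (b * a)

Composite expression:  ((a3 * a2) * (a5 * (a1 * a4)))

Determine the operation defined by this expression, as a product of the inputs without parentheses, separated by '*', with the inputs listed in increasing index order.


Any arrangement under c is one operation, so sort the a-inputs.
(a3 * a2) spells out as a3 * a2
(a1 * a4) spells out as a1 * a4
(a5 * (a1 * a4)) spells out as a5 * a1 * a4
((a3 * a2) * (a5 * (a1 * a4))) spells out as a3 * a2 * a5 * a1 * a4
sorting the factors by input index: a1 * a2 * a3 * a4 * a5

a1 * a2 * a3 * a4 * a5


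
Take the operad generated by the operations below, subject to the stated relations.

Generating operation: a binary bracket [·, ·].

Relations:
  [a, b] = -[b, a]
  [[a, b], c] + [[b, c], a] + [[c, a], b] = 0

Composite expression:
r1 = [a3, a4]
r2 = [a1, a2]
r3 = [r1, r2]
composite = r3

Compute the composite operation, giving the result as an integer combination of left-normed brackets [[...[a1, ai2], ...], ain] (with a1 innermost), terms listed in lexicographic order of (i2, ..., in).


In the tensor algebra, words opening a1 carry the a1-anchored form.
Composite bracket: [[a3, a4], [a1, a2]]
Under [a, b] = ab - ba we get 8 signed associative words (2^3 = 8).
The a1-initial words carry the normal form:
  word a1a2a3a4 has sign -1, contributing -[[[a1, a2], a3], a4]
  word a1a2a4a3 has sign +1, contributing +[[[a1, a2], a4], a3]

-[[[a1, a2], a3], a4] + [[[a1, a2], a4], a3]


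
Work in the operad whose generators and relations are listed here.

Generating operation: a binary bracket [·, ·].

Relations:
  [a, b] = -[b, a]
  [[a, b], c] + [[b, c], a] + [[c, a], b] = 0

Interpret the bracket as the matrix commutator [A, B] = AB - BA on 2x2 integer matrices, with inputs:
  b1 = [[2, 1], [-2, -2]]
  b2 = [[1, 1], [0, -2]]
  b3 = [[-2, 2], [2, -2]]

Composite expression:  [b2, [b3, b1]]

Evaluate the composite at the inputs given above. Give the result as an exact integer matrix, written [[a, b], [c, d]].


[[8, -12], [-24, -8]]

[b3, b1] = [[-6, -8], [8, 6]]
[b2, [b3, b1]] = [[8, -12], [-24, -8]]


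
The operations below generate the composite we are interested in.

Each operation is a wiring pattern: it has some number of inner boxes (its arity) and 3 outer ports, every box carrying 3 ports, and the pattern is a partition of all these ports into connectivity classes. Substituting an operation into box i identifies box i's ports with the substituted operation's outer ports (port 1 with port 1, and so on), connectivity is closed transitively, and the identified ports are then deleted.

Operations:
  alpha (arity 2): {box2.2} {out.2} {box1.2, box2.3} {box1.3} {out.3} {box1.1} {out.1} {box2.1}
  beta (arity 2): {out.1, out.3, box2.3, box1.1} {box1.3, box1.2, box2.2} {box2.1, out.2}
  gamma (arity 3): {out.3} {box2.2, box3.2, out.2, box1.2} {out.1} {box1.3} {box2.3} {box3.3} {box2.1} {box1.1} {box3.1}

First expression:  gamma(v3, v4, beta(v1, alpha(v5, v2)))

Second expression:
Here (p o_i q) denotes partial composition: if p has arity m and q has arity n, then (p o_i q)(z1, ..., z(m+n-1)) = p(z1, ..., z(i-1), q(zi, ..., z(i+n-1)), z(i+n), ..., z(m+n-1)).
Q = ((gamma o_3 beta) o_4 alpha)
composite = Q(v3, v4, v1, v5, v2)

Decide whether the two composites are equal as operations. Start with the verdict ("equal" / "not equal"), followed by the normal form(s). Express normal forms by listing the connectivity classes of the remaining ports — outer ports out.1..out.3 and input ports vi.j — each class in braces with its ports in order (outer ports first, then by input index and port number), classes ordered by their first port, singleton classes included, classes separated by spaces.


equal; both compose to {out.1} {out.2, v3.2, v4.2} {out.3} {v1.1} {v1.2, v1.3} {v2.1} {v2.2} {v2.3, v5.2} {v3.1} {v3.3} {v4.1} {v4.3} {v5.1} {v5.3}

In normal form, the first expression is {out.1} {out.2, v3.2, v4.2} {out.3} {v1.1} {v1.2, v1.3} {v2.1} {v2.2} {v2.3, v5.2} {v3.1} {v3.3} {v4.1} {v4.3} {v5.1} {v5.3}
In normal form, the second expression is {out.1} {out.2, v3.2, v4.2} {out.3} {v1.1} {v1.2, v1.3} {v2.1} {v2.2} {v2.3, v5.2} {v3.1} {v3.3} {v4.1} {v4.3} {v5.1} {v5.3}
One common form — equal.


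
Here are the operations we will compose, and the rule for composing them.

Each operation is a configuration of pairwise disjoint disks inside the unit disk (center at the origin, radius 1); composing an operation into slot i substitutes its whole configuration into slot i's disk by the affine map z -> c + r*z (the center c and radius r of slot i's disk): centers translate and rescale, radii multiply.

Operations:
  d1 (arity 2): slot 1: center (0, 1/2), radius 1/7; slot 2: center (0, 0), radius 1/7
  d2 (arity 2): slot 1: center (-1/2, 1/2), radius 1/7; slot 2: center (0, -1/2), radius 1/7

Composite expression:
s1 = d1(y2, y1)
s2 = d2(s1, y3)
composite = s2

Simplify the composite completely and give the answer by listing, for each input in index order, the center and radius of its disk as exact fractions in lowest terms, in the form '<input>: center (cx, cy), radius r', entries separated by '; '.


y1: center (-1/2, 1/2), radius 1/49; y2: center (-1/2, 4/7), radius 1/49; y3: center (0, -1/2), radius 1/7

Only the slot chain above each y matters under d2; compose those maps.
y2 passes through 2 substitutions, ending at center (-1/2, 4/7), radius 1/49
y1 passes through 2 substitutions, ending at center (-1/2, 1/2), radius 1/49
y3 passes through 1 substitution, ending at center (0, -1/2), radius 1/7


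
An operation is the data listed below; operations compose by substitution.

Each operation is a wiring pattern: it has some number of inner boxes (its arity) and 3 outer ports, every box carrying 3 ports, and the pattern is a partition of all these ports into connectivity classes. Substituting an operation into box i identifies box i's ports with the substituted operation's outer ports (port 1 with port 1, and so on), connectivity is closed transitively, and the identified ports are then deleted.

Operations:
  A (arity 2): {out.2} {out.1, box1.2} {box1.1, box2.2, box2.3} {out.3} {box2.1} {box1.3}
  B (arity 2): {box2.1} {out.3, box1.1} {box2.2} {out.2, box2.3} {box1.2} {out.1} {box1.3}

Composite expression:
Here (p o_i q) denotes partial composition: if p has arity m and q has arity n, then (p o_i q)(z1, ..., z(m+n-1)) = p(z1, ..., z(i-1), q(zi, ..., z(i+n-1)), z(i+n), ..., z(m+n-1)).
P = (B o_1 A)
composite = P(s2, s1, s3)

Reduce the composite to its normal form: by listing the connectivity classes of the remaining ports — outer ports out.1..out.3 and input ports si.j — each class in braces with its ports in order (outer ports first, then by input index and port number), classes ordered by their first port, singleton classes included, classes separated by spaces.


{out.1} {out.2, s3.3} {out.3, s2.2} {s1.1} {s1.2, s1.3, s2.1} {s2.3} {s3.1} {s3.2}


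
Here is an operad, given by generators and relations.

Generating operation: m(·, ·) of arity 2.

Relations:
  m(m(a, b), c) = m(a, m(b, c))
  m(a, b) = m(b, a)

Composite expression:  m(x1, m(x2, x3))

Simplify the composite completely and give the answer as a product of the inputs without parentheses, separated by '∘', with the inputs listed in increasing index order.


x1 ∘ x2 ∘ x3

Shape and order are irrelevant to m; the x-input set decides.
m(x2, x3) collapses to x2 ∘ x3
m(x1, m(x2, x3)) collapses to x1 ∘ x2 ∘ x3
rearranged into index order: x1 ∘ x2 ∘ x3


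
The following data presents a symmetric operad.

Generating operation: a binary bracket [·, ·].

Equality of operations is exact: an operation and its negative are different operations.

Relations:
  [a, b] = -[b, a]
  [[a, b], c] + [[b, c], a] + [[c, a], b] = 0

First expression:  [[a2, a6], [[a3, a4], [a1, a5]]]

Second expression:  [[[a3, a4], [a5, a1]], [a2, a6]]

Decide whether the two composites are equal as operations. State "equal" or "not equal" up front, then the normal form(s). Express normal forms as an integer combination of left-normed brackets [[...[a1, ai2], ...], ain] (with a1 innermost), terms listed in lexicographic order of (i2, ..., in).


Normal form of the first expression: [[[[[a1, a5], a3], a4], a2], a6] - [[[[[a1, a5], a3], a4], a6], a2] - [[[[[a1, a5], a4], a3], a2], a6] + [[[[[a1, a5], a4], a3], a6], a2]
Normal form of the second expression: [[[[[a1, a5], a3], a4], a2], a6] - [[[[[a1, a5], a3], a4], a6], a2] - [[[[[a1, a5], a4], a3], a2], a6] + [[[[[a1, a5], a4], a3], a6], a2]
One common form — equal.

equal — both sides give [[[[[a1, a5], a3], a4], a2], a6] - [[[[[a1, a5], a3], a4], a6], a2] - [[[[[a1, a5], a4], a3], a2], a6] + [[[[[a1, a5], a4], a3], a6], a2]


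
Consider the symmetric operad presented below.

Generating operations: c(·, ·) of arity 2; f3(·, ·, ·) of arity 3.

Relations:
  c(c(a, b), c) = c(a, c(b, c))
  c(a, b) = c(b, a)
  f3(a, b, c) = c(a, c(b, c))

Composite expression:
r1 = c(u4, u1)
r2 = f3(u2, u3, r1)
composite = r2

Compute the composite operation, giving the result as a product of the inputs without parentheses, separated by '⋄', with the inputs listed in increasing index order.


Reordering under f3 is free, so list the u-inputs canonically.
c(u4, u1) unparenthesizes to u4 ⋄ u1
f3(u2, u3, c(u4, u1)) unparenthesizes to u2 ⋄ u3 ⋄ u4 ⋄ u1
sorting the factors by input index: u1 ⋄ u2 ⋄ u3 ⋄ u4

u1 ⋄ u2 ⋄ u3 ⋄ u4


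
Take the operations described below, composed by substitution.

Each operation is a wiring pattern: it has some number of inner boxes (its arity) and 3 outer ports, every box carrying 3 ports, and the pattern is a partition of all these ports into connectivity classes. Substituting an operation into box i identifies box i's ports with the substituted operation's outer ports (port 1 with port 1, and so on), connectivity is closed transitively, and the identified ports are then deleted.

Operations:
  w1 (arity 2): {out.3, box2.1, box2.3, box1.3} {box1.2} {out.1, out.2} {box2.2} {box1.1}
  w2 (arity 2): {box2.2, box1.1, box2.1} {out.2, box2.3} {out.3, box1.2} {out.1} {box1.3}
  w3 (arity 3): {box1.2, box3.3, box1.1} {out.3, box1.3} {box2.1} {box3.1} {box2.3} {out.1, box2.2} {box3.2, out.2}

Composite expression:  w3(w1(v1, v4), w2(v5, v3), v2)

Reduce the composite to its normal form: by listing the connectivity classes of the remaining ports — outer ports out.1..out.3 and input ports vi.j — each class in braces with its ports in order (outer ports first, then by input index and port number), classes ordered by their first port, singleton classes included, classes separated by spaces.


Treat the ports identified at w3 as solder joints: merge, then drop.
through w1, on inputs (v1, v4): {out.1, out.2} {out.3, v1.3, v4.1, v4.3} {v1.1} {v1.2} {v4.2} (out.j = stage outer ports)
through w2, on inputs (v5, v3): {out.1} {out.2, v3.3} {out.3, v5.2} {v3.1, v3.2, v5.1} {v5.3} (out.j = stage outer ports)
through w3, on inputs (v1, v4, v5, v3, v2): {out.1, v3.3} {out.2, v2.2} {out.3, v1.3, v4.1, v4.3} {v1.1} {v1.2} {v2.1} {v2.3} {v3.1, v3.2, v5.1} {v4.2} {v5.2} {v5.3} (out.j = stage outer ports)

{out.1, v3.3} {out.2, v2.2} {out.3, v1.3, v4.1, v4.3} {v1.1} {v1.2} {v2.1} {v2.3} {v3.1, v3.2, v5.1} {v4.2} {v5.2} {v5.3}


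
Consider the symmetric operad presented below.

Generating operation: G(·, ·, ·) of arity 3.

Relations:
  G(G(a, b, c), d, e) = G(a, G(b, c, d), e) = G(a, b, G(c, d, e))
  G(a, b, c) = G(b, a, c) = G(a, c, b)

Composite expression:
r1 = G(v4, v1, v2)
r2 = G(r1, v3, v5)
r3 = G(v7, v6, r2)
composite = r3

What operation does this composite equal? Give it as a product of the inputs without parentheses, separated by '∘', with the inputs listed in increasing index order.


v1 ∘ v2 ∘ v3 ∘ v4 ∘ v5 ∘ v6 ∘ v7


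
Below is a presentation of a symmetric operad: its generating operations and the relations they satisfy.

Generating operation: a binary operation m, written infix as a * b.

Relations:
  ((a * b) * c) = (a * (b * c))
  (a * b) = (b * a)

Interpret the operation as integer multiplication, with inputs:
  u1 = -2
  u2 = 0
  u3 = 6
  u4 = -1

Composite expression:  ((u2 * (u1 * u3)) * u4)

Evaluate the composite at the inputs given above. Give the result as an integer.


0

(u1 * u3) = -12
(u2 * (u1 * u3)) = 0
((u2 * (u1 * u3)) * u4) = 0


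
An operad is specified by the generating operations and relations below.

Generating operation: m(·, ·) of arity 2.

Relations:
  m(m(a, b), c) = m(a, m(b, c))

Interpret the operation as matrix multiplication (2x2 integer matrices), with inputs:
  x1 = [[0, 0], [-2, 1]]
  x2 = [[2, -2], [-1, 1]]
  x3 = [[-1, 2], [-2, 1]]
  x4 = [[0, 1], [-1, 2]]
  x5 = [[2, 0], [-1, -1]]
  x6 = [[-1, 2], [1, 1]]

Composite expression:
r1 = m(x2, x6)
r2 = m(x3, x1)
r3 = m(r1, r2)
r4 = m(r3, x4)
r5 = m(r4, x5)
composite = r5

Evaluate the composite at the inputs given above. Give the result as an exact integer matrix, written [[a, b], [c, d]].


[[12, 0], [-6, 0]]

m(x2, x6) = [[-4, 2], [2, -1]]
m(x3, x1) = [[-4, 2], [-2, 1]]
m(m(x2, x6), m(x3, x1)) = [[12, -6], [-6, 3]]
m(m(m(x2, x6), m(x3, x1)), x4) = [[6, 0], [-3, 0]]
m(m(m(m(x2, x6), m(x3, x1)), x4), x5) = [[12, 0], [-6, 0]]


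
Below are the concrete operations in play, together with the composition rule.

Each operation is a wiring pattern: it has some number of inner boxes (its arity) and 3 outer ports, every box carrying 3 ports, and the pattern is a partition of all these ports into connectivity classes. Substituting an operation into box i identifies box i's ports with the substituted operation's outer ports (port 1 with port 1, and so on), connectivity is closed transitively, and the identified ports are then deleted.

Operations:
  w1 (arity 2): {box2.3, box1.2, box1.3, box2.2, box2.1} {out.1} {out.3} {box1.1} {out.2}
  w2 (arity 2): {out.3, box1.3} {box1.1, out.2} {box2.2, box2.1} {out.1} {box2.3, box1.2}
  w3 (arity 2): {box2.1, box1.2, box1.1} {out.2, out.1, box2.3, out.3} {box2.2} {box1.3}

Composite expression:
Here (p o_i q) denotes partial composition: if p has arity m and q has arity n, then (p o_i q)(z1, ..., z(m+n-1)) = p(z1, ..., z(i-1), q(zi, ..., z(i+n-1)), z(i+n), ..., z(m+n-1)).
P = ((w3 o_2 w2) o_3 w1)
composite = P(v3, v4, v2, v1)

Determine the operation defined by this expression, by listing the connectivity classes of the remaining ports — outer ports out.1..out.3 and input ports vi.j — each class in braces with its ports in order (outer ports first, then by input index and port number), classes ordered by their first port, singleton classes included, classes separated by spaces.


Reachability decides: close wires over w3-identified ports.
composing w1 on (v2, v1), with out.j its own outer ports: {out.1} {out.2} {out.3} {v1.1, v1.2, v1.3, v2.2, v2.3} {v2.1}
composing w2 on (v4, v2, v1), with out.j its own outer ports: {out.1} {out.2, v4.1} {out.3, v4.3} {v1.1, v1.2, v1.3, v2.2, v2.3} {v2.1} {v4.2}
composing w3 on (v3, v4, v2, v1), with out.j its own outer ports: {out.1, out.2, out.3, v4.3} {v1.1, v1.2, v1.3, v2.2, v2.3} {v2.1} {v3.1, v3.2} {v3.3} {v4.1} {v4.2}

{out.1, out.2, out.3, v4.3} {v1.1, v1.2, v1.3, v2.2, v2.3} {v2.1} {v3.1, v3.2} {v3.3} {v4.1} {v4.2}


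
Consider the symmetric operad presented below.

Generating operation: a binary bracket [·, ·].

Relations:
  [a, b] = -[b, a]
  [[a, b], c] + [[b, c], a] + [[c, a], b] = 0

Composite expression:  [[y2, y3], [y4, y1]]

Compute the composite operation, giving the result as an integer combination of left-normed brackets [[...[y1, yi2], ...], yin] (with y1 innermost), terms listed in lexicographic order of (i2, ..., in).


A multilinear Lie element is pinned by y1-initial words (y1 innermost).
Composite bracket: [[y2, y3], [y4, y1]]
Full expansion: 8 signed words from ab - ba (2^3 = 8).
Coefficients come from the y1-initial words:
  word y1y4y2y3 has sign +1, contributing +[[[y1, y4], y2], y3]
  word y1y4y3y2 has sign -1, contributing -[[[y1, y4], y3], y2]

[[[y1, y4], y2], y3] - [[[y1, y4], y3], y2]


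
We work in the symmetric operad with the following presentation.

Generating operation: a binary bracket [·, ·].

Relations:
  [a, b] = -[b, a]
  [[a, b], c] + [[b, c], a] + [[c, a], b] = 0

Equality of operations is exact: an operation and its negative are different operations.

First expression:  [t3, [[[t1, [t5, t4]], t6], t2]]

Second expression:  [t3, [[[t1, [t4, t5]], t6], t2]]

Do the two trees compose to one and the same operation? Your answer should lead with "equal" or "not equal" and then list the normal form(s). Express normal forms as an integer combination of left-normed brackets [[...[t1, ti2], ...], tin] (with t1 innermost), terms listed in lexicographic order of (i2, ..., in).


The first expression reduces to [[[[[t1, t4], t5], t6], t2], t3] - [[[[[t1, t5], t4], t6], t2], t3]
The second expression reduces to -[[[[[t1, t4], t5], t6], t2], t3] + [[[[[t1, t5], t4], t6], t2], t3]
No match — not equal.

not equal: they reduce to [[[[[t1, t4], t5], t6], t2], t3] - [[[[[t1, t5], t4], t6], t2], t3] and -[[[[[t1, t4], t5], t6], t2], t3] + [[[[[t1, t5], t4], t6], t2], t3]


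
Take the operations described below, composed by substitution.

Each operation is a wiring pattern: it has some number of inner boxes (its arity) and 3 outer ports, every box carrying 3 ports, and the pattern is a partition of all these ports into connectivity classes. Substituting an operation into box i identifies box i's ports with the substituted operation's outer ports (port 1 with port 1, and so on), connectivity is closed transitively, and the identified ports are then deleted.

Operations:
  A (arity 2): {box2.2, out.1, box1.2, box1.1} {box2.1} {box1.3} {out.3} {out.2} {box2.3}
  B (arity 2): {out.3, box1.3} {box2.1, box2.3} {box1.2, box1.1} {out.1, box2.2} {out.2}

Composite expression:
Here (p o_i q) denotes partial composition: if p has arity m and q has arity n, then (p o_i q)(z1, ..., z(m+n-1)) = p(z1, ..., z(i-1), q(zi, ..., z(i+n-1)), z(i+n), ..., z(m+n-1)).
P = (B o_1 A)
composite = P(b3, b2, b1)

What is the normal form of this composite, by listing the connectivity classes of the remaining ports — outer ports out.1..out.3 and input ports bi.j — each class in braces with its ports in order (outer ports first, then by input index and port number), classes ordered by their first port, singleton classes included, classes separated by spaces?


After gluing at B, chains via deleted ports link the b-ports.
A over (b3, b2) gives {out.1, b2.2, b3.1, b3.2} {out.2} {out.3} {b2.1} {b2.3} {b3.3}, out.j being that stage's outer ports
B over (b3, b2, b1) gives {out.1, b1.2} {out.2} {out.3} {b1.1, b1.3} {b2.1} {b2.2, b3.1, b3.2} {b2.3} {b3.3}, out.j being that stage's outer ports

{out.1, b1.2} {out.2} {out.3} {b1.1, b1.3} {b2.1} {b2.2, b3.1, b3.2} {b2.3} {b3.3}


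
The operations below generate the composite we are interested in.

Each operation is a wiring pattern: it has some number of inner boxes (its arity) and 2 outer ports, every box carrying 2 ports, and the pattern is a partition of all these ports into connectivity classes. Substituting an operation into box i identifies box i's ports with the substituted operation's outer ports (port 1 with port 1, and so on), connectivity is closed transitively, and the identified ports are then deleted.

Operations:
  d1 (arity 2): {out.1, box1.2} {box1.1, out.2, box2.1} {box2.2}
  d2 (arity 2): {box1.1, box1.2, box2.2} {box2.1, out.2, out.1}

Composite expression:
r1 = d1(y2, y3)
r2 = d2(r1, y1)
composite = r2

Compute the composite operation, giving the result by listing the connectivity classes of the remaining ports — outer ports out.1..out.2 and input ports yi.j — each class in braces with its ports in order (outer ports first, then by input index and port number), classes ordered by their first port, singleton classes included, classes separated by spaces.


{out.1, out.2, y1.1} {y1.2, y2.1, y2.2, y3.1} {y3.2}

Two ports join when wires chain via d2-identified ports.
stage d1: inputs (y2, y3), connectivity {out.1, y2.2} {out.2, y2.1, y3.1} {y3.2}, out.j its boundary
stage d2: inputs (y2, y3, y1), connectivity {out.1, out.2, y1.1} {y1.2, y2.1, y2.2, y3.1} {y3.2}, out.j its boundary


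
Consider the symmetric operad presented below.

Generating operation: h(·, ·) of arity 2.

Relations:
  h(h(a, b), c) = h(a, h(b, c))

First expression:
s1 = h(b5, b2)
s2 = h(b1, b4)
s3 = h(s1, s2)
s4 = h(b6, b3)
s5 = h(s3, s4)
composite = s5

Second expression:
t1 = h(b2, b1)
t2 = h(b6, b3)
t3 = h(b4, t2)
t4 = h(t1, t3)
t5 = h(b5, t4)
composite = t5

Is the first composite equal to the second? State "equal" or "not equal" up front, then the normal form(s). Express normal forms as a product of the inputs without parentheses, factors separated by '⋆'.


equal — both sides give b5 ⋆ b2 ⋆ b1 ⋆ b4 ⋆ b6 ⋆ b3


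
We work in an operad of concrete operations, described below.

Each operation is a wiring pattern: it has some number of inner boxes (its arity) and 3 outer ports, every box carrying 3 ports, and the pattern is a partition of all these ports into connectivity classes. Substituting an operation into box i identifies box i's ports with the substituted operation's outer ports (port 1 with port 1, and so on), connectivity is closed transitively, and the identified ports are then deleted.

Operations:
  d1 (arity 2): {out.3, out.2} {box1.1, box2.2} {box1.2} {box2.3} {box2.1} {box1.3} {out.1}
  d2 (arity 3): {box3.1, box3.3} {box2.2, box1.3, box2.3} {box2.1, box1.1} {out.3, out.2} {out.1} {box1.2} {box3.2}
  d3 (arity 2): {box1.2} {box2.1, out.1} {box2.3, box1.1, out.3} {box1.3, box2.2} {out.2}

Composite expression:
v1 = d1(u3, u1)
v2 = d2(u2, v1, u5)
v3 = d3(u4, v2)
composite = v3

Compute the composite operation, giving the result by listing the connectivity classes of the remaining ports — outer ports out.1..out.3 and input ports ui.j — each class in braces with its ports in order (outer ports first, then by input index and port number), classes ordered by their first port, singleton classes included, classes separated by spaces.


{out.1} {out.2} {out.3, u4.1, u4.3} {u1.1} {u1.2, u3.1} {u1.3} {u2.1} {u2.2} {u2.3} {u3.2} {u3.3} {u4.2} {u5.1, u5.3} {u5.2}

Connectivity passes through glued d3-boundaries; trace each wire chain.
composing d1 on (u3, u1), with out.j its own outer ports: {out.1} {out.2, out.3} {u1.1} {u1.2, u3.1} {u1.3} {u3.2} {u3.3}
composing d2 on (u2, u3, u1, u5), with out.j its own outer ports: {out.1} {out.2, out.3} {u1.1} {u1.2, u3.1} {u1.3} {u2.1} {u2.2} {u2.3} {u3.2} {u3.3} {u5.1, u5.3} {u5.2}
composing d3 on (u4, u2, u3, u1, u5), with out.j its own outer ports: {out.1} {out.2} {out.3, u4.1, u4.3} {u1.1} {u1.2, u3.1} {u1.3} {u2.1} {u2.2} {u2.3} {u3.2} {u3.3} {u4.2} {u5.1, u5.3} {u5.2}


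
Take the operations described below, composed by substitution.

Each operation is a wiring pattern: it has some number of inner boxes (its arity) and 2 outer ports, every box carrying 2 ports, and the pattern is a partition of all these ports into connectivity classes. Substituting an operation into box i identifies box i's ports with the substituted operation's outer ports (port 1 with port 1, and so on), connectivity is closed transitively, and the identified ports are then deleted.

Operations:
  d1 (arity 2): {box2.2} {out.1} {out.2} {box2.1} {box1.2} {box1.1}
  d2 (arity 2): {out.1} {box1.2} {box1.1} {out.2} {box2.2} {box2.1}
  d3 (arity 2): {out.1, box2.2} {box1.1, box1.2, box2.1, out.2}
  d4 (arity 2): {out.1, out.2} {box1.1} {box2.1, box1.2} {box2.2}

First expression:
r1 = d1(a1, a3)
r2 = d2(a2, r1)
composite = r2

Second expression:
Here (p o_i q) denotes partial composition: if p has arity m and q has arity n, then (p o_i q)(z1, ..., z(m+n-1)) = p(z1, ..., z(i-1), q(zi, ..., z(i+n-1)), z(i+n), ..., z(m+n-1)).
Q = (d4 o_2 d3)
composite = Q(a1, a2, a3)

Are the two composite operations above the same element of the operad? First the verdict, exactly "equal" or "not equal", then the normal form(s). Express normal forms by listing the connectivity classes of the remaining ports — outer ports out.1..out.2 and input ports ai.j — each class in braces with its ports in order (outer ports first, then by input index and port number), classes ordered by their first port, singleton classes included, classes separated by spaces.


not equal; the first gives {out.1} {out.2} {a1.1} {a1.2} {a2.1} {a2.2} {a3.1} {a3.2} and the second {out.1, out.2} {a1.1} {a1.2, a3.2} {a2.1, a2.2, a3.1}

Normal form of the first expression: {out.1} {out.2} {a1.1} {a1.2} {a2.1} {a2.2} {a3.1} {a3.2}
Normal form of the second expression: {out.1, out.2} {a1.1} {a1.2, a3.2} {a2.1, a2.2, a3.1}
No match — not equal.


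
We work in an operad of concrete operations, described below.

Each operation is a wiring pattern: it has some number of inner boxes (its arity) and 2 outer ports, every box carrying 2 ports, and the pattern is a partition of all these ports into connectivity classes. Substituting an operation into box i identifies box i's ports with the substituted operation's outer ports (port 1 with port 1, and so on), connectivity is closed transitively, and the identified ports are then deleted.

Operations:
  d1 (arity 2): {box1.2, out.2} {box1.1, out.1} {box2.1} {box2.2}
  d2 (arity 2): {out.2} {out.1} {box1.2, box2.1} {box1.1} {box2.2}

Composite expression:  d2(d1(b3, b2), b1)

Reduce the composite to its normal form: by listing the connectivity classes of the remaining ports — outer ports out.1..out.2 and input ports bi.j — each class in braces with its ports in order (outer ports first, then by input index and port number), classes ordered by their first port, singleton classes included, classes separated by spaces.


{out.1} {out.2} {b1.1, b3.2} {b1.2} {b2.1} {b2.2} {b3.1}

After gluing at d2, chains via deleted ports link the b-ports.
composing d1 on (b3, b2), with out.j its own outer ports: {out.1, b3.1} {out.2, b3.2} {b2.1} {b2.2}
composing d2 on (b3, b2, b1), with out.j its own outer ports: {out.1} {out.2} {b1.1, b3.2} {b1.2} {b2.1} {b2.2} {b3.1}


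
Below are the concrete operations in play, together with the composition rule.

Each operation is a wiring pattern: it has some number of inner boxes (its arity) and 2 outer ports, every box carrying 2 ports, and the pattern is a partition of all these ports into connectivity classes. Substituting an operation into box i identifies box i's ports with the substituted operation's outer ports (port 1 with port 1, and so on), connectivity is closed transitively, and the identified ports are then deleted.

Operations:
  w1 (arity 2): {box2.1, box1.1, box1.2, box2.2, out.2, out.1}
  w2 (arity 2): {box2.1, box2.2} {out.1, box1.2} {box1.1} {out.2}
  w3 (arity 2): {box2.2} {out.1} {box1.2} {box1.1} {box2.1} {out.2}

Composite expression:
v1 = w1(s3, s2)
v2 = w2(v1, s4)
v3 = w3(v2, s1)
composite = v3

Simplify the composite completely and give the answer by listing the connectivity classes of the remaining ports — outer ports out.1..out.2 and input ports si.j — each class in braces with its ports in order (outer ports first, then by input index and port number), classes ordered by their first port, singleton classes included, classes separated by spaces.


{out.1} {out.2} {s1.1} {s1.2} {s2.1, s2.2, s3.1, s3.2} {s4.1, s4.2}


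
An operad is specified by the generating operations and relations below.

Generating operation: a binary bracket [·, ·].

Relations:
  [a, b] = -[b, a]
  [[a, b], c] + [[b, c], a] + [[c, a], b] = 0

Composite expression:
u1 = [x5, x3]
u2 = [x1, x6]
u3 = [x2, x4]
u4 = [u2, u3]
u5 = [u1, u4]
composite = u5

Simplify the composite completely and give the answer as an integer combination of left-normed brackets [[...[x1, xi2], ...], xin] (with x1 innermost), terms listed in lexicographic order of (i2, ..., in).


A multilinear Lie element is pinned by x1-initial words (x1 innermost).
Composite bracket: [[x5, x3], [[x1, x6], [x2, x4]]]
The bracket unfolds into 32 signed words via [a, b] = ab - ba (2^5 = 32).
Words beginning with x1 determine it all:
  sign of x1x6x2x4x3x5 is +1, so it contributes +[[[[[x1, x6], x2], x4], x3], x5]
  sign of x1x6x2x4x5x3 is -1, so it contributes -[[[[[x1, x6], x2], x4], x5], x3]
  sign of x1x6x4x2x3x5 is -1, so it contributes -[[[[[x1, x6], x4], x2], x3], x5]
  sign of x1x6x4x2x5x3 is +1, so it contributes +[[[[[x1, x6], x4], x2], x5], x3]

[[[[[x1, x6], x2], x4], x3], x5] - [[[[[x1, x6], x2], x4], x5], x3] - [[[[[x1, x6], x4], x2], x3], x5] + [[[[[x1, x6], x4], x2], x5], x3]


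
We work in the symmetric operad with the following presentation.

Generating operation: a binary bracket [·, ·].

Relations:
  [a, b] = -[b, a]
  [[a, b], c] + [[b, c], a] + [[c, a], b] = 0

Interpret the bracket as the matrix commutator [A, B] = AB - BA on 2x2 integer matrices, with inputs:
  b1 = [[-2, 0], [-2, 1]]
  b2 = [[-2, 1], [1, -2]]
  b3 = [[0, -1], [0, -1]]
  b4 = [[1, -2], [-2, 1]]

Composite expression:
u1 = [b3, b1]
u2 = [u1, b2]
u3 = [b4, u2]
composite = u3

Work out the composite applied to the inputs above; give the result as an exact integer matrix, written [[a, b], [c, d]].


[[16, -20], [20, -16]]

[b3, b1] = [[2, -3], [2, -2]]
[[b3, b1], b2] = [[-5, 4], [-4, 5]]
[b4, [[b3, b1], b2]] = [[16, -20], [20, -16]]


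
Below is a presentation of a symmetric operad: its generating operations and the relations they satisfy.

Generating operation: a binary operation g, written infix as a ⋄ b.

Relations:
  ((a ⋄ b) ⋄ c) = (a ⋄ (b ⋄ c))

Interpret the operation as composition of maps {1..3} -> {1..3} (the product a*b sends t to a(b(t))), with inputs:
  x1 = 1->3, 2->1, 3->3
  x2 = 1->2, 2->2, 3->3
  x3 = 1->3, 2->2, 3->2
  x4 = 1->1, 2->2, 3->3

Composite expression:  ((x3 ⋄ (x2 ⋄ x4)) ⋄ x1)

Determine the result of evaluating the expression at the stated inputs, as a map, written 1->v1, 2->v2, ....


(x2 ⋄ x4) = 1->2, 2->2, 3->3
(x3 ⋄ (x2 ⋄ x4)) = 1->2, 2->2, 3->2
((x3 ⋄ (x2 ⋄ x4)) ⋄ x1) = 1->2, 2->2, 3->2

1->2, 2->2, 3->2


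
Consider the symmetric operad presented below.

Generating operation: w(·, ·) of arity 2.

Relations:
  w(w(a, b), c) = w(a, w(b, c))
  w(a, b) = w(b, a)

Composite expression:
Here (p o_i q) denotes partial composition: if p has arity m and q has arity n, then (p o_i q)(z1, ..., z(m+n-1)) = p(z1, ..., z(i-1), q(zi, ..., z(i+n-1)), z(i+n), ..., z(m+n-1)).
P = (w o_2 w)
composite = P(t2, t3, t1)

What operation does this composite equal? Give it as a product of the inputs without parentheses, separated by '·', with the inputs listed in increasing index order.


Key point: w commutes, so take the t-inputs in any fixed order.
w(t3, t1) collapses to t3 · t1
w(t2, w(t3, t1)) collapses to t2 · t3 · t1
commutativity sorts the factors: t1 · t2 · t3

t1 · t2 · t3


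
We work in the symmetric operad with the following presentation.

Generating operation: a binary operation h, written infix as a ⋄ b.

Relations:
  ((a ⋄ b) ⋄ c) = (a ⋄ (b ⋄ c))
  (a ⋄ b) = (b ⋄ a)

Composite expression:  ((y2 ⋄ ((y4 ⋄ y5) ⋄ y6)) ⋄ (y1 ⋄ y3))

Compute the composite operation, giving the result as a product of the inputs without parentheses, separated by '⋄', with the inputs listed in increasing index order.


y1 ⋄ y2 ⋄ y3 ⋄ y4 ⋄ y5 ⋄ y6

Both nesting and order wash out for h; what remains is which y's occur.
(y4 ⋄ y5) flattens to y4 ⋄ y5
((y4 ⋄ y5) ⋄ y6) flattens to y4 ⋄ y5 ⋄ y6
(y2 ⋄ ((y4 ⋄ y5) ⋄ y6)) flattens to y2 ⋄ y4 ⋄ y5 ⋄ y6
(y1 ⋄ y3) flattens to y1 ⋄ y3
((y2 ⋄ ((y4 ⋄ y5) ⋄ y6)) ⋄ (y1 ⋄ y3)) flattens to y2 ⋄ y4 ⋄ y5 ⋄ y6 ⋄ y1 ⋄ y3
sorting the factors by input index: y1 ⋄ y2 ⋄ y3 ⋄ y4 ⋄ y5 ⋄ y6


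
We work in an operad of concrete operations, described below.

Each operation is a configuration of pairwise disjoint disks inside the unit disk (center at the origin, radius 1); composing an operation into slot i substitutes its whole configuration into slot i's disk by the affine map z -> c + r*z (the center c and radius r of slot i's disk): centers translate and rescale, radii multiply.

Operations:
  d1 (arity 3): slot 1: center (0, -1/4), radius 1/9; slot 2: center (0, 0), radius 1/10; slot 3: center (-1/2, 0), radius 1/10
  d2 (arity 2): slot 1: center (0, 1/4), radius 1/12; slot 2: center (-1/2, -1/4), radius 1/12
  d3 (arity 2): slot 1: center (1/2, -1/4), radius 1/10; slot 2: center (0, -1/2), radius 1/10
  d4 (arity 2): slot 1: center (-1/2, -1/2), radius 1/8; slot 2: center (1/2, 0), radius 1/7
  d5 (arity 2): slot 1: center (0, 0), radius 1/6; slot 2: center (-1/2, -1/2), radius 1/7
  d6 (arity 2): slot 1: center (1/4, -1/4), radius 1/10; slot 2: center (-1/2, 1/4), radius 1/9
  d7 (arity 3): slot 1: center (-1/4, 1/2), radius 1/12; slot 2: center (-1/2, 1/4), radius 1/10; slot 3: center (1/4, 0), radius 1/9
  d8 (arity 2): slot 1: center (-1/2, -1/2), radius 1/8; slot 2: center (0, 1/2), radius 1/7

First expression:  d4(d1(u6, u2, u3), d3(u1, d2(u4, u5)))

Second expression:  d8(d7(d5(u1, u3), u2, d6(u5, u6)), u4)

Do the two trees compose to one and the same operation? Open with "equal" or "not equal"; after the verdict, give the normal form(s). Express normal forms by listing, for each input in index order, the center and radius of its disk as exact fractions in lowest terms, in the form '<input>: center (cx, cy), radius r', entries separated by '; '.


In normal form, the first expression is u1: center (4/7, -1/28), radius 1/70; u2: center (-1/2, -1/2), radius 1/80; u3: center (-9/16, -1/2), radius 1/80; u4: center (1/2, -19/280), radius 1/840; u5: center (69/140, -3/40), radius 1/840; u6: center (-1/2, -17/32), radius 1/72
In normal form, the second expression is u1: center (-17/32, -7/16), radius 1/576; u2: center (-9/16, -15/32), radius 1/80; u3: center (-103/192, -85/192), radius 1/672; u4: center (0, 1/2), radius 1/7; u5: center (-67/144, -145/288), radius 1/720; u6: center (-137/288, -143/288), radius 1/648
No match — not equal.

not equal; first: u1: center (4/7, -1/28), radius 1/70; u2: center (-1/2, -1/2), radius 1/80; u3: center (-9/16, -1/2), radius 1/80; u4: center (1/2, -19/280), radius 1/840; u5: center (69/140, -3/40), radius 1/840; u6: center (-1/2, -17/32), radius 1/72; second: u1: center (-17/32, -7/16), radius 1/576; u2: center (-9/16, -15/32), radius 1/80; u3: center (-103/192, -85/192), radius 1/672; u4: center (0, 1/2), radius 1/7; u5: center (-67/144, -145/288), radius 1/720; u6: center (-137/288, -143/288), radius 1/648


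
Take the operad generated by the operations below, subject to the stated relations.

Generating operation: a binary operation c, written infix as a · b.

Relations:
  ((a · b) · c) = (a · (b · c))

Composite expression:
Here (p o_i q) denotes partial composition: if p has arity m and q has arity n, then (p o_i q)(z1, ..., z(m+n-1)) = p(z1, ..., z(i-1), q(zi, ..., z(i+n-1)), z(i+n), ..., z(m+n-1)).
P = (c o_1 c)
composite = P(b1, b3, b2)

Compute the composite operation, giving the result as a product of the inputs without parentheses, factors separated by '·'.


Under associativity of c, the answer is the b's in reading order.
(b1 · b3) unparenthesizes to b1 · b3
((b1 · b3) · b2) unparenthesizes to b1 · b3 · b2

b1 · b3 · b2


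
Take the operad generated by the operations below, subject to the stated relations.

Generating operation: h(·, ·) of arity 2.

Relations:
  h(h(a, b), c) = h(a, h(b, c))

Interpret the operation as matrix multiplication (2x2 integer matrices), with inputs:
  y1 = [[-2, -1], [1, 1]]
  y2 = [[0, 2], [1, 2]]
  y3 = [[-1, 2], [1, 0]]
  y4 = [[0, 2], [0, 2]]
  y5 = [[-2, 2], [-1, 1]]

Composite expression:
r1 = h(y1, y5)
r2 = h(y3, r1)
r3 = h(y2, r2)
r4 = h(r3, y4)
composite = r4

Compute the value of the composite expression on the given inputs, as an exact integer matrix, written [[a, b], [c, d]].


[[0, 0], [0, 0]]

h(y1, y5) = [[5, -5], [-3, 3]]
h(y3, h(y1, y5)) = [[-11, 11], [5, -5]]
h(y2, h(y3, h(y1, y5))) = [[10, -10], [-1, 1]]
h(h(y2, h(y3, h(y1, y5))), y4) = [[0, 0], [0, 0]]
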